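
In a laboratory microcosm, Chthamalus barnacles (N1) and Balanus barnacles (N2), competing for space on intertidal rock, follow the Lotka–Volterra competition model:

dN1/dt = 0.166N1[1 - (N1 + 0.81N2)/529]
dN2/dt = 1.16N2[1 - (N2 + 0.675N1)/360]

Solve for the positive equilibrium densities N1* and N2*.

N1* ≈ 524, N2* ≈ 6.45

Setting both brackets to zero gives the nullclines N1 + 0.81N2 = 529 and 0.675N1 + N2 = 360.
Substituting N2 = 360 - 0.675N1 into the first: N1(1 - 0.81·0.675) = 529 - 0.81·360.
So N1* = 237/0.453 = 524, and then N2* = 360 - 0.675·524 = 6.45.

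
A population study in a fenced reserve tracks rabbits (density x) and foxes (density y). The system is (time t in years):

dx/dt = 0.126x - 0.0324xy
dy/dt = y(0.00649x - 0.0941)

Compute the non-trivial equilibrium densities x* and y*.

Set dy/dt = 0 with y > 0: 0.00649x - 0.0941 = 0, so x* = 0.0941/0.00649 = 14.5.
Set dx/dt = 0 with x > 0: 0.126 - 0.0324y = 0, so y* = 0.126/0.0324 = 3.89.

x* ≈ 14.5, y* ≈ 3.89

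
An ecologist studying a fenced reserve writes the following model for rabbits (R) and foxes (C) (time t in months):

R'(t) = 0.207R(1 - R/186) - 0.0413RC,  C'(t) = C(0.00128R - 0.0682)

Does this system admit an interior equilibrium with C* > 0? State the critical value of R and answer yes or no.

Threshold R = 53.3; K > 53.3, so yes, the predator persists.

The predator equation gives dC/dt > 0 only when R > 0.0682/0.00128 = 53.3.
Without the predator, R → K = 186. Since 186 > 53.3, the predator can invade and persist.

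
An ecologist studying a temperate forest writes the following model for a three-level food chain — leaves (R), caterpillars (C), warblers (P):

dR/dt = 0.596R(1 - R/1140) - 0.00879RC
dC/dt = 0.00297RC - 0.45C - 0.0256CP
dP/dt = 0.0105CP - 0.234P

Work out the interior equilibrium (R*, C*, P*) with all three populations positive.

From dP/dt = 0: 0.0105C* = 0.234, so C* = 22.3.
From dR/dt = 0: 0.596(1 - R*/1140) = 0.00879·22.3, giving R* = 1140·(1 - 0.329) = 765.
From dC/dt = 0: 0.00297·765 - 0.45 = 0.0256P*, so P* = 1.82/0.0256 = 71.2.

R* ≈ 765, C* ≈ 22.3, P* ≈ 71.2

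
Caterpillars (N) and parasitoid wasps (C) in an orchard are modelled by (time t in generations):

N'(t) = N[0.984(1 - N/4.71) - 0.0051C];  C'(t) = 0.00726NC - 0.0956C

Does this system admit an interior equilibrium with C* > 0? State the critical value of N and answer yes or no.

Threshold N = 13.2; K < 13.2, so no, the predator goes extinct.

The predator equation gives dC/dt > 0 only when N > 0.0956/0.00726 = 13.2.
Without the predator, N → K = 4.71. Since 4.71 < 13.2, the predator cannot invade.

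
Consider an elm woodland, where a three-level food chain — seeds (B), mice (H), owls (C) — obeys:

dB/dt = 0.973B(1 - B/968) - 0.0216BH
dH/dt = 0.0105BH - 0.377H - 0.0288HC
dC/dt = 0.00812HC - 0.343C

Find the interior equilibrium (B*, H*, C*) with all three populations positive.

B* ≈ 60.3, H* ≈ 42.2, C* ≈ 8.88

From dC/dt = 0: 0.00812H* = 0.343, so H* = 42.2.
From dB/dt = 0: 0.973(1 - B*/968) = 0.0216·42.2, giving B* = 968·(1 - 0.938) = 60.3.
From dH/dt = 0: 0.0105·60.3 - 0.377 = 0.0288C*, so C* = 0.256/0.0288 = 8.88.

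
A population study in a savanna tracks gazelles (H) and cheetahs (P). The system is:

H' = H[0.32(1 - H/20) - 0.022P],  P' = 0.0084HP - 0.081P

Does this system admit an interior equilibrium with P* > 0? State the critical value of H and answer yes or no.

Threshold H = 9.64; K > 9.64, so yes, the predator persists.

The predator equation gives dP/dt > 0 only when H > 0.081/0.0084 = 9.64.
Without the predator, H → K = 20. Since 20 > 9.64, the predator can invade and persist.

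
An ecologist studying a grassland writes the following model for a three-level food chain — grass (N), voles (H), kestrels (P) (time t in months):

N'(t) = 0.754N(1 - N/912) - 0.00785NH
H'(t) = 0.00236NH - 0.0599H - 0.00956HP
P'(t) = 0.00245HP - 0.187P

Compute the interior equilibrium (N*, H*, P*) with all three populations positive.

N* ≈ 187, H* ≈ 76.3, P* ≈ 40

From dP/dt = 0: 0.00245H* = 0.187, so H* = 76.3.
From dN/dt = 0: 0.754(1 - N*/912) = 0.00785·76.3, giving N* = 912·(1 - 0.795) = 187.
From dH/dt = 0: 0.00236·187 - 0.0599 = 0.00956P*, so P* = 0.382/0.00956 = 40.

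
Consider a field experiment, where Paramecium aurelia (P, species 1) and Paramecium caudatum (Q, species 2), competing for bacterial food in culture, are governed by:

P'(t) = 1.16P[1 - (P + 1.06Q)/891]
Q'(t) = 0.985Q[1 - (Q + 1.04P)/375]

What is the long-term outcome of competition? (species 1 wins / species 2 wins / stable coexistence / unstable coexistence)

Compare the nullcline intercepts: K1/α12 = 891/1.06 = 841 > K2 = 375; K2/α21 = 375/1.04 = 361 < K1 = 891.
Since the inequalities point opposite ways, species 1 can invade but species 2 cannot.

species 1 excludes species 2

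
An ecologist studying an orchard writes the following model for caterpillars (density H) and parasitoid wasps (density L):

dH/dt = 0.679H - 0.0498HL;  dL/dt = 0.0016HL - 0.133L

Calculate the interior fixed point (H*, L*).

H* ≈ 83.1, L* ≈ 13.6

Set dL/dt = 0 with L > 0: 0.0016H - 0.133 = 0, so H* = 0.133/0.0016 = 83.1.
Set dH/dt = 0 with H > 0: 0.679 - 0.0498L = 0, so L* = 0.679/0.0498 = 13.6.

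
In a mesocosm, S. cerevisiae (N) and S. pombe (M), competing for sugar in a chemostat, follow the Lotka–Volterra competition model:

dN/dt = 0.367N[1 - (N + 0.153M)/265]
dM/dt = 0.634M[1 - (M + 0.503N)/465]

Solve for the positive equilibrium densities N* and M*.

N* ≈ 210, M* ≈ 359

Setting both brackets to zero gives the nullclines N + 0.153M = 265 and 0.503N + M = 465.
Substituting M = 465 - 0.503N into the first: N(1 - 0.153·0.503) = 265 - 0.153·465.
So N* = 194/0.923 = 210, and then M* = 465 - 0.503·210 = 359.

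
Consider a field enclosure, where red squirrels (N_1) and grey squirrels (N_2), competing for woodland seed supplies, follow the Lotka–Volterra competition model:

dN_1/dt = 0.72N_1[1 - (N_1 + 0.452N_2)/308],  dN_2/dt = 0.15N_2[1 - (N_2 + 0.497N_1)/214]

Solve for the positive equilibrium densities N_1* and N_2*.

N_1* ≈ 272, N_2* ≈ 78.6

Setting both brackets to zero gives the nullclines N_1 + 0.452N_2 = 308 and 0.497N_1 + N_2 = 214.
Substituting N_2 = 214 - 0.497N_1 into the first: N_1(1 - 0.452·0.497) = 308 - 0.452·214.
So N_1* = 211/0.775 = 272, and then N_2* = 214 - 0.497·272 = 78.6.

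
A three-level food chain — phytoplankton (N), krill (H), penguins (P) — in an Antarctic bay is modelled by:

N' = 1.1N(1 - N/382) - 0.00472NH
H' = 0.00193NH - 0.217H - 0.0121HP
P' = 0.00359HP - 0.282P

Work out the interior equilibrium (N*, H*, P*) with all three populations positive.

N* ≈ 253, H* ≈ 78.6, P* ≈ 22.5

From dP/dt = 0: 0.00359H* = 0.282, so H* = 78.6.
From dN/dt = 0: 1.1(1 - N*/382) = 0.00472·78.6, giving N* = 382·(1 - 0.337) = 253.
From dH/dt = 0: 0.00193·253 - 0.217 = 0.0121P*, so P* = 0.272/0.0121 = 22.5.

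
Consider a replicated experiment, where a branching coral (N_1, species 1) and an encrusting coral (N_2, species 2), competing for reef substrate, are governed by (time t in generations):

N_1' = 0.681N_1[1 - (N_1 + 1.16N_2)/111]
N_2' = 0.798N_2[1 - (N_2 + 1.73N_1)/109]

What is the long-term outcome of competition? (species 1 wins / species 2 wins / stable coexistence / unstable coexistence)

unstable coexistence (outcome depends on initial conditions)

Compare the nullcline intercepts: K1/α12 = 111/1.16 = 95.7 < K2 = 109; K2/α21 = 109/1.73 = 63 < K1 = 111.
Since both are reversed, neither can invade when rare; the interior point is a saddle.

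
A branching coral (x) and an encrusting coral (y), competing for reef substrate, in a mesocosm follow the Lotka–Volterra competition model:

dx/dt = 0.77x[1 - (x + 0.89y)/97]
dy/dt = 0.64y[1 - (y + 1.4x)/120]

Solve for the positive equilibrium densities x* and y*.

Setting both brackets to zero gives the nullclines x + 0.89y = 97 and 1.4x + y = 120.
Substituting y = 120 - 1.4x into the first: x(1 - 0.89·1.4) = 97 - 0.89·120.
So x* = -9.8/-0.246 = 39.8, and then y* = 120 - 1.4·39.8 = 64.2.

x* ≈ 39.8, y* ≈ 64.2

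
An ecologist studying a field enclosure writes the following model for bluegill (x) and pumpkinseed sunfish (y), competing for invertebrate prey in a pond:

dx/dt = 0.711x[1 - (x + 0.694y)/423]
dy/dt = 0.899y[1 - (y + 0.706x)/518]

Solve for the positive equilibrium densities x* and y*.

Setting both brackets to zero gives the nullclines x + 0.694y = 423 and 0.706x + y = 518.
Substituting y = 518 - 0.706x into the first: x(1 - 0.694·0.706) = 423 - 0.694·518.
So x* = 63.5/0.51 = 125, and then y* = 518 - 0.706·125 = 430.

x* ≈ 125, y* ≈ 430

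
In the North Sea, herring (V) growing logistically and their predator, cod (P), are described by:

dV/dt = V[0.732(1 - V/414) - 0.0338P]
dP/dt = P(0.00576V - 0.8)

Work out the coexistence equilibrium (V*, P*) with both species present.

From dP/dt = 0 with P > 0: 0.00576V* = 0.8, so V* = 139.
Substitute into dV/dt = 0: 0.732(1 - 139/414) = 0.0338P*.
The bracket is 0.665, giving P* = 0.486/0.0338 = 14.4.

V* ≈ 139, P* ≈ 14.4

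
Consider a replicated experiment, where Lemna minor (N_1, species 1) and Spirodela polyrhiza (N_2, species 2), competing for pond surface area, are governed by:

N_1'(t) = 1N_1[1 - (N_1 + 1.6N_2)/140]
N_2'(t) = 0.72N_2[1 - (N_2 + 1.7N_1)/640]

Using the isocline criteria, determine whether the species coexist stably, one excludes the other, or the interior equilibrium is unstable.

Compare the nullcline intercepts: K1/α12 = 140/1.6 = 87.5 < K2 = 640; K2/α21 = 640/1.7 = 376 > K1 = 140.
Since the inequalities point opposite ways, species 2 can invade but species 1 cannot.

species 2 excludes species 1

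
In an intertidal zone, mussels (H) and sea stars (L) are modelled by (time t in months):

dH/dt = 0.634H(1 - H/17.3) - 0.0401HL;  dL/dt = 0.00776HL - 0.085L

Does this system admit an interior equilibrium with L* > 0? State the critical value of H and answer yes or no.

The predator equation gives dL/dt > 0 only when H > 0.085/0.00776 = 11.
Without the predator, H → K = 17.3. Since 17.3 > 11, the predator can invade and persist.

Threshold H = 11; K > 11, so yes, the predator persists.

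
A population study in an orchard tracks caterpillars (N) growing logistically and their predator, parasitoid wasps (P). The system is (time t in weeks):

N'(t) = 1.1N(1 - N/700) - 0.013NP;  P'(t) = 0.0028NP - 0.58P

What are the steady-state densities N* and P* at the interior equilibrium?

From dP/dt = 0 with P > 0: 0.0028N* = 0.58, so N* = 207.
Substitute into dN/dt = 0: 1.1(1 - 207/700) = 0.013P*.
The bracket is 0.704, giving P* = 0.774/0.013 = 59.6.

N* ≈ 207, P* ≈ 59.6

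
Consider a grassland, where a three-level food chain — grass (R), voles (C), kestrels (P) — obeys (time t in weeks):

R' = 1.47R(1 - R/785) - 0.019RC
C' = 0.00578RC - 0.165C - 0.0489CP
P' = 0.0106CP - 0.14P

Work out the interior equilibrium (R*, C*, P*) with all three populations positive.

R* ≈ 651, C* ≈ 13.2, P* ≈ 73.6

From dP/dt = 0: 0.0106C* = 0.14, so C* = 13.2.
From dR/dt = 0: 1.47(1 - R*/785) = 0.019·13.2, giving R* = 785·(1 - 0.171) = 651.
From dC/dt = 0: 0.00578·651 - 0.165 = 0.0489P*, so P* = 3.6/0.0489 = 73.6.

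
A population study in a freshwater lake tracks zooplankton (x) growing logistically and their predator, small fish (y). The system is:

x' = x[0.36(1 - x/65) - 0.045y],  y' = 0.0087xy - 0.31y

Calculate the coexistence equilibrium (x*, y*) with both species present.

From dy/dt = 0 with y > 0: 0.0087x* = 0.31, so x* = 35.6.
Substitute into dx/dt = 0: 0.36(1 - 35.6/65) = 0.045y*.
The bracket is 0.452, giving y* = 0.163/0.045 = 3.61.

x* ≈ 35.6, y* ≈ 3.61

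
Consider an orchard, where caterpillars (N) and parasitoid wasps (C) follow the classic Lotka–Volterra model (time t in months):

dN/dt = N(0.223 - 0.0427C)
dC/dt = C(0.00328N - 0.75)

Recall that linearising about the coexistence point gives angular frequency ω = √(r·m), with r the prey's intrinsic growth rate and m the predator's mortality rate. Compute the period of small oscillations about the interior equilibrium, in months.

Here r = 0.223 and m = 0.75, so r·m = 0.167.
ω = √0.167 = 0.409 per month, hence T = 2π/ω ≈ 15.4 months.

T ≈ 15.4 months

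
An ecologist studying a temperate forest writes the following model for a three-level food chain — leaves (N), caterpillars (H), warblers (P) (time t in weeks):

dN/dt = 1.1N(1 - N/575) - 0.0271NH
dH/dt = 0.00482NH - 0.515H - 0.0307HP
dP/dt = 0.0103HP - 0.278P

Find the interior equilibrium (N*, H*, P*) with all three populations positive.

N* ≈ 193, H* ≈ 27, P* ≈ 13.5

From dP/dt = 0: 0.0103H* = 0.278, so H* = 27.
From dN/dt = 0: 1.1(1 - N*/575) = 0.0271·27, giving N* = 575·(1 - 0.665) = 193.
From dH/dt = 0: 0.00482·193 - 0.515 = 0.0307P*, so P* = 0.414/0.0307 = 13.5.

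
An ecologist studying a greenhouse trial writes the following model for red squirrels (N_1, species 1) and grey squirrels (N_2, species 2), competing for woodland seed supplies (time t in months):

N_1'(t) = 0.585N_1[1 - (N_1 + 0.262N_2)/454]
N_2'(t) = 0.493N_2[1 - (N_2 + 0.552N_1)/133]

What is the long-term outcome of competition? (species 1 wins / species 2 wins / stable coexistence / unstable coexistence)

Compare the nullcline intercepts: K1/α12 = 454/0.262 = 1730 > K2 = 133; K2/α21 = 133/0.552 = 241 < K1 = 454.
Since the inequalities point opposite ways, species 1 can invade but species 2 cannot.

species 1 excludes species 2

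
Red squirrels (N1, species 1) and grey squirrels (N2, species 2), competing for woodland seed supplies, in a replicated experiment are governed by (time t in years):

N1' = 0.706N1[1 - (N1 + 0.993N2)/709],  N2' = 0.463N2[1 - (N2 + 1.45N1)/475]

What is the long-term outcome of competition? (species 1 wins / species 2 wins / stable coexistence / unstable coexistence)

species 1 excludes species 2

Compare the nullcline intercepts: K1/α12 = 709/0.993 = 714 > K2 = 475; K2/α21 = 475/1.45 = 328 < K1 = 709.
Since the inequalities point opposite ways, species 1 can invade but species 2 cannot.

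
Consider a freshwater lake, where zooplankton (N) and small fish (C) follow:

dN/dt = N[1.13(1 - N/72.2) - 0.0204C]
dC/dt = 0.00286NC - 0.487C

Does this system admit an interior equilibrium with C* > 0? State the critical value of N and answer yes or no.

Threshold N = 170; K < 170, so no, the predator goes extinct.

The predator equation gives dC/dt > 0 only when N > 0.487/0.00286 = 170.
Without the predator, N → K = 72.2. Since 72.2 < 170, the predator cannot invade.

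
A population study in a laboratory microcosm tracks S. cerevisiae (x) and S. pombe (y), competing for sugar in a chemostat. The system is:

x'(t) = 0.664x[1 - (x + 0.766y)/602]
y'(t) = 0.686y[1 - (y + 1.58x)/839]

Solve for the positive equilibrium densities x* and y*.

Setting both brackets to zero gives the nullclines x + 0.766y = 602 and 1.58x + y = 839.
Substituting y = 839 - 1.58x into the first: x(1 - 0.766·1.58) = 602 - 0.766·839.
So x* = -40.7/-0.21 = 193, and then y* = 839 - 1.58·193 = 533.

x* ≈ 193, y* ≈ 533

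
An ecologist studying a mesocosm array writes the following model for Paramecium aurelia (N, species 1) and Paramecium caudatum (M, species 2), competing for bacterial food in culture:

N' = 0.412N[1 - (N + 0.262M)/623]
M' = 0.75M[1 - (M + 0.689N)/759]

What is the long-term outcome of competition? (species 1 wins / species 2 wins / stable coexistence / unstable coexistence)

Compare the nullcline intercepts: K1/α12 = 623/0.262 = 2380 > K2 = 759; K2/α21 = 759/0.689 = 1100 > K1 = 623.
Since both inequalities hold, each species can invade when rare, so the interior equilibrium is stable.

stable coexistence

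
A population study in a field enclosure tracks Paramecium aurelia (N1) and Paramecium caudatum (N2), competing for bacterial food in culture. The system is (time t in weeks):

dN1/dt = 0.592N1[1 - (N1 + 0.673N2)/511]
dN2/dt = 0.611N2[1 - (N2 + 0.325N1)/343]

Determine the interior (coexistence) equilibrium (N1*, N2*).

N1* ≈ 359, N2* ≈ 226

Setting both brackets to zero gives the nullclines N1 + 0.673N2 = 511 and 0.325N1 + N2 = 343.
Substituting N2 = 343 - 0.325N1 into the first: N1(1 - 0.673·0.325) = 511 - 0.673·343.
So N1* = 280/0.781 = 359, and then N2* = 343 - 0.325·359 = 226.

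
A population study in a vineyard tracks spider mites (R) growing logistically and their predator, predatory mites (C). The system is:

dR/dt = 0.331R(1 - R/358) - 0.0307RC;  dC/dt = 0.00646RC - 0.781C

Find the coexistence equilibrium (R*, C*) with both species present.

From dC/dt = 0 with C > 0: 0.00646R* = 0.781, so R* = 121.
Substitute into dR/dt = 0: 0.331(1 - 121/358) = 0.0307C*.
The bracket is 0.662, giving C* = 0.219/0.0307 = 7.14.

R* ≈ 121, C* ≈ 7.14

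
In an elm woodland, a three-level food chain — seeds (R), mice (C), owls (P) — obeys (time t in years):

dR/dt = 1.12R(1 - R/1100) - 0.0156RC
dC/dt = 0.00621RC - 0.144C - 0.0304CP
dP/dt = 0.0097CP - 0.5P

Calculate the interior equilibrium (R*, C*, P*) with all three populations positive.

From dP/dt = 0: 0.0097C* = 0.5, so C* = 51.5.
From dR/dt = 0: 1.12(1 - R*/1100) = 0.0156·51.5, giving R* = 1100·(1 - 0.718) = 310.
From dC/dt = 0: 0.00621·310 - 0.144 = 0.0304P*, so P* = 1.78/0.0304 = 58.6.

R* ≈ 310, C* ≈ 51.5, P* ≈ 58.6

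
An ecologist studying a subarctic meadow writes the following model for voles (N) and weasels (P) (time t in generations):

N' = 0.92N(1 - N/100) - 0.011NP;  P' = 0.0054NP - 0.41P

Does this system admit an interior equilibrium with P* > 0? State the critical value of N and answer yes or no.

The predator equation gives dP/dt > 0 only when N > 0.41/0.0054 = 75.9.
Without the predator, N → K = 100. Since 100 > 75.9, the predator can invade and persist.

Threshold N = 75.9; K > 75.9, so yes, the predator persists.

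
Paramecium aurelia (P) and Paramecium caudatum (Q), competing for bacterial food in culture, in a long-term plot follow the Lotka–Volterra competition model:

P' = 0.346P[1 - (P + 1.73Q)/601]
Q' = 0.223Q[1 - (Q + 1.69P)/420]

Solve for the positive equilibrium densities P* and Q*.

Setting both brackets to zero gives the nullclines P + 1.73Q = 601 and 1.69P + Q = 420.
Substituting Q = 420 - 1.69P into the first: P(1 - 1.73·1.69) = 601 - 1.73·420.
So P* = -126/-1.92 = 65.3, and then Q* = 420 - 1.69·65.3 = 310.

P* ≈ 65.3, Q* ≈ 310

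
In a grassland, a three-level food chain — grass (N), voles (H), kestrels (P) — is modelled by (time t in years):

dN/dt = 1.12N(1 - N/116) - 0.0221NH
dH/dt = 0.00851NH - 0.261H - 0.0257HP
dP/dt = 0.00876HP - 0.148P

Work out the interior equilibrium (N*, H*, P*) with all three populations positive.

N* ≈ 77.3, H* ≈ 16.9, P* ≈ 15.5

From dP/dt = 0: 0.00876H* = 0.148, so H* = 16.9.
From dN/dt = 0: 1.12(1 - N*/116) = 0.0221·16.9, giving N* = 116·(1 - 0.333) = 77.3.
From dH/dt = 0: 0.00851·77.3 - 0.261 = 0.0257P*, so P* = 0.397/0.0257 = 15.5.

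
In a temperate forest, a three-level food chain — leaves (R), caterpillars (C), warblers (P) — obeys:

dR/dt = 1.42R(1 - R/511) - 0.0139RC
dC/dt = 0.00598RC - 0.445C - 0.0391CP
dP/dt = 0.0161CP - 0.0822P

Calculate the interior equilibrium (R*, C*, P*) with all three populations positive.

R* ≈ 485, C* ≈ 5.11, P* ≈ 62.9

From dP/dt = 0: 0.0161C* = 0.0822, so C* = 5.11.
From dR/dt = 0: 1.42(1 - R*/511) = 0.0139·5.11, giving R* = 511·(1 - 0.05) = 485.
From dC/dt = 0: 0.00598·485 - 0.445 = 0.0391P*, so P* = 2.46/0.0391 = 62.9.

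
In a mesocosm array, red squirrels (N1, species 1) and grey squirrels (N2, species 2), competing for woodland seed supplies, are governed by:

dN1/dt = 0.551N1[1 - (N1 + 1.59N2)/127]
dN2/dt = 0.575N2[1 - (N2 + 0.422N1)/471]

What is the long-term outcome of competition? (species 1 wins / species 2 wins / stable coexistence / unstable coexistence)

Compare the nullcline intercepts: K1/α12 = 127/1.59 = 79.9 < K2 = 471; K2/α21 = 471/0.422 = 1120 > K1 = 127.
Since the inequalities point opposite ways, species 2 can invade but species 1 cannot.

species 2 excludes species 1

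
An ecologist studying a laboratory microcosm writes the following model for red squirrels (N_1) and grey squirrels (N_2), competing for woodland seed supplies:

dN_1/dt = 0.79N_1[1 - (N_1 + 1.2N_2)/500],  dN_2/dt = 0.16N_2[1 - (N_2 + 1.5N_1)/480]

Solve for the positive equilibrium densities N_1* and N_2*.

N_1* ≈ 95, N_2* ≈ 338

Setting both brackets to zero gives the nullclines N_1 + 1.2N_2 = 500 and 1.5N_1 + N_2 = 480.
Substituting N_2 = 480 - 1.5N_1 into the first: N_1(1 - 1.2·1.5) = 500 - 1.2·480.
So N_1* = -76/-0.8 = 95, and then N_2* = 480 - 1.5·95 = 338.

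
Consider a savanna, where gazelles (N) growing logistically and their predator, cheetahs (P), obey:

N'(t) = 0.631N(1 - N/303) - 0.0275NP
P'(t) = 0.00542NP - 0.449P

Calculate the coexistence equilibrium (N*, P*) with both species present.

N* ≈ 82.8, P* ≈ 16.7

From dP/dt = 0 with P > 0: 0.00542N* = 0.449, so N* = 82.8.
Substitute into dN/dt = 0: 0.631(1 - 82.8/303) = 0.0275P*.
The bracket is 0.727, giving P* = 0.458/0.0275 = 16.7.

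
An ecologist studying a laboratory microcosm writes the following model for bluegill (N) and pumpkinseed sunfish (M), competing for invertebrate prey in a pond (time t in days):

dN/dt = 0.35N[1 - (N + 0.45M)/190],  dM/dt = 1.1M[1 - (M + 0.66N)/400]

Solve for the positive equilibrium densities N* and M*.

N* ≈ 14.2, M* ≈ 391

Setting both brackets to zero gives the nullclines N + 0.45M = 190 and 0.66N + M = 400.
Substituting M = 400 - 0.66N into the first: N(1 - 0.45·0.66) = 190 - 0.45·400.
So N* = 10/0.703 = 14.2, and then M* = 400 - 0.66·14.2 = 391.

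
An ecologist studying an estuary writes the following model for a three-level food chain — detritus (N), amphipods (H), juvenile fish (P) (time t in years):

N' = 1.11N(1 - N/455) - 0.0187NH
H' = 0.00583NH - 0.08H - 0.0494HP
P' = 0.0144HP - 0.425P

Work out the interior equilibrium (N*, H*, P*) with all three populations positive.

N* ≈ 229, H* ≈ 29.5, P* ≈ 25.4

From dP/dt = 0: 0.0144H* = 0.425, so H* = 29.5.
From dN/dt = 0: 1.11(1 - N*/455) = 0.0187·29.5, giving N* = 455·(1 - 0.497) = 229.
From dH/dt = 0: 0.00583·229 - 0.08 = 0.0494P*, so P* = 1.25/0.0494 = 25.4.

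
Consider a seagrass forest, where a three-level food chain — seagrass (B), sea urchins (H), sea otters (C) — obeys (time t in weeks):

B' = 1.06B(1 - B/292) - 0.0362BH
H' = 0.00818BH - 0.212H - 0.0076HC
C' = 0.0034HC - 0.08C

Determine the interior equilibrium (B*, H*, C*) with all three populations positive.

B* ≈ 57.4, H* ≈ 23.5, C* ≈ 33.8

From dC/dt = 0: 0.0034H* = 0.08, so H* = 23.5.
From dB/dt = 0: 1.06(1 - B*/292) = 0.0362·23.5, giving B* = 292·(1 - 0.804) = 57.4.
From dH/dt = 0: 0.00818·57.4 - 0.212 = 0.0076C*, so C* = 0.257/0.0076 = 33.8.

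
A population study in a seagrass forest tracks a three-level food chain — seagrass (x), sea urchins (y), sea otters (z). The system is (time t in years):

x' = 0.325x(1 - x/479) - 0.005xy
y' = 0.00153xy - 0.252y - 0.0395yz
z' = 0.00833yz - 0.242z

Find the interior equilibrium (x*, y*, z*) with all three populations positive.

From dz/dt = 0: 0.00833y* = 0.242, so y* = 29.1.
From dx/dt = 0: 0.325(1 - x*/479) = 0.005·29.1, giving x* = 479·(1 - 0.447) = 265.
From dy/dt = 0: 0.00153·265 - 0.252 = 0.0395z*, so z* = 0.153/0.0395 = 3.88.

x* ≈ 265, y* ≈ 29.1, z* ≈ 3.88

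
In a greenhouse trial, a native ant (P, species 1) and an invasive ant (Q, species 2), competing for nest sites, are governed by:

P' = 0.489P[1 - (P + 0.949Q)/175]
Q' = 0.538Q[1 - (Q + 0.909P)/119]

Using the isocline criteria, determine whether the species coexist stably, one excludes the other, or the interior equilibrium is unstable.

Compare the nullcline intercepts: K1/α12 = 175/0.949 = 184 > K2 = 119; K2/α21 = 119/0.909 = 131 < K1 = 175.
Since the inequalities point opposite ways, species 1 can invade but species 2 cannot.

species 1 excludes species 2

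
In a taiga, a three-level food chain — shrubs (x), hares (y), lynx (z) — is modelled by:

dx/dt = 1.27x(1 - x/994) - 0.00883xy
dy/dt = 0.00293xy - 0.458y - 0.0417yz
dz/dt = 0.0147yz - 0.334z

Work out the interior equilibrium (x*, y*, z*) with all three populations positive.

From dz/dt = 0: 0.0147y* = 0.334, so y* = 22.7.
From dx/dt = 0: 1.27(1 - x*/994) = 0.00883·22.7, giving x* = 994·(1 - 0.158) = 837.
From dy/dt = 0: 0.00293·837 - 0.458 = 0.0417z*, so z* = 1.99/0.0417 = 47.8.

x* ≈ 837, y* ≈ 22.7, z* ≈ 47.8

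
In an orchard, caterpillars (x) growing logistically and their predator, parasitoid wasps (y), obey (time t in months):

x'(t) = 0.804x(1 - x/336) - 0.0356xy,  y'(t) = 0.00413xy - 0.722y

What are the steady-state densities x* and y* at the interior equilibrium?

From dy/dt = 0 with y > 0: 0.00413x* = 0.722, so x* = 175.
Substitute into dx/dt = 0: 0.804(1 - 175/336) = 0.0356y*.
The bracket is 0.48, giving y* = 0.386/0.0356 = 10.8.

x* ≈ 175, y* ≈ 10.8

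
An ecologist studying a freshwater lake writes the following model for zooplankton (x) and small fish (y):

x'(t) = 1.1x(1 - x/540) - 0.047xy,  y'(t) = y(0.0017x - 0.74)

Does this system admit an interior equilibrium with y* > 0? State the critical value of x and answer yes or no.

The predator equation gives dy/dt > 0 only when x > 0.74/0.0017 = 435.
Without the predator, x → K = 540. Since 540 > 435, the predator can invade and persist.

Threshold x = 435; K > 435, so yes, the predator persists.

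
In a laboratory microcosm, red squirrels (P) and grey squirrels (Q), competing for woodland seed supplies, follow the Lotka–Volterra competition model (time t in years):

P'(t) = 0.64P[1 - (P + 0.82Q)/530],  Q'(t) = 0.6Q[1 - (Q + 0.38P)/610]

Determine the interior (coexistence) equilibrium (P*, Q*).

P* ≈ 43.3, Q* ≈ 594

Setting both brackets to zero gives the nullclines P + 0.82Q = 530 and 0.38P + Q = 610.
Substituting Q = 610 - 0.38P into the first: P(1 - 0.82·0.38) = 530 - 0.82·610.
So P* = 29.8/0.688 = 43.3, and then Q* = 610 - 0.38·43.3 = 594.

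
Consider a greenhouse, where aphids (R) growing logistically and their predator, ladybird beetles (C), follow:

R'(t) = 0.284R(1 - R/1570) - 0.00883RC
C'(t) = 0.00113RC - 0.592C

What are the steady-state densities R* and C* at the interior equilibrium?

R* ≈ 524, C* ≈ 21.4

From dC/dt = 0 with C > 0: 0.00113R* = 0.592, so R* = 524.
Substitute into dR/dt = 0: 0.284(1 - 524/1570) = 0.00883C*.
The bracket is 0.666, giving C* = 0.189/0.00883 = 21.4.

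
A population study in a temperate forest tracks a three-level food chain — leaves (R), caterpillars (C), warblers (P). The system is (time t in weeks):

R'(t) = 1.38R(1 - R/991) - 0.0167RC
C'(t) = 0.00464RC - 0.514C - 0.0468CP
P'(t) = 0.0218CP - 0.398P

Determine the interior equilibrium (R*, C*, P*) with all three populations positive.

From dP/dt = 0: 0.0218C* = 0.398, so C* = 18.3.
From dR/dt = 0: 1.38(1 - R*/991) = 0.0167·18.3, giving R* = 991·(1 - 0.221) = 772.
From dC/dt = 0: 0.00464·772 - 0.514 = 0.0468P*, so P* = 3.07/0.0468 = 65.6.

R* ≈ 772, C* ≈ 18.3, P* ≈ 65.6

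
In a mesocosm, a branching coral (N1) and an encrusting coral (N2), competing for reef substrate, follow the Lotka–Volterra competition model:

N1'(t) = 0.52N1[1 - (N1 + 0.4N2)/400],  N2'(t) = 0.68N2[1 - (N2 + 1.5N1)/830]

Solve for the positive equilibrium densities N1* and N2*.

Setting both brackets to zero gives the nullclines N1 + 0.4N2 = 400 and 1.5N1 + N2 = 830.
Substituting N2 = 830 - 1.5N1 into the first: N1(1 - 0.4·1.5) = 400 - 0.4·830.
So N1* = 68/0.4 = 170, and then N2* = 830 - 1.5·170 = 575.

N1* ≈ 170, N2* ≈ 575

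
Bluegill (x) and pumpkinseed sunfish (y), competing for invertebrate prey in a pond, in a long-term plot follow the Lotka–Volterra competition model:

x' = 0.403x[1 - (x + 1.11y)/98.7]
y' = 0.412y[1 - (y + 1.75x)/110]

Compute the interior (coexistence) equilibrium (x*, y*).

x* ≈ 24.8, y* ≈ 66.6

Setting both brackets to zero gives the nullclines x + 1.11y = 98.7 and 1.75x + y = 110.
Substituting y = 110 - 1.75x into the first: x(1 - 1.11·1.75) = 98.7 - 1.11·110.
So x* = -23.4/-0.943 = 24.8, and then y* = 110 - 1.75·24.8 = 66.6.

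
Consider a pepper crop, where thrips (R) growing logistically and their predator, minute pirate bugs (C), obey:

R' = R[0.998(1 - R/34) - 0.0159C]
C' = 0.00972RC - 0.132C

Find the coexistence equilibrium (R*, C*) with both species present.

From dC/dt = 0 with C > 0: 0.00972R* = 0.132, so R* = 13.6.
Substitute into dR/dt = 0: 0.998(1 - 13.6/34) = 0.0159C*.
The bracket is 0.601, giving C* = 0.599/0.0159 = 37.7.

R* ≈ 13.6, C* ≈ 37.7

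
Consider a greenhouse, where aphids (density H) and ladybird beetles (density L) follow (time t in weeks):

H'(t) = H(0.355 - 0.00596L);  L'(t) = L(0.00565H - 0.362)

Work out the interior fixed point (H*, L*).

H* ≈ 64.1, L* ≈ 59.6

Set dL/dt = 0 with L > 0: 0.00565H - 0.362 = 0, so H* = 0.362/0.00565 = 64.1.
Set dH/dt = 0 with H > 0: 0.355 - 0.00596L = 0, so L* = 0.355/0.00596 = 59.6.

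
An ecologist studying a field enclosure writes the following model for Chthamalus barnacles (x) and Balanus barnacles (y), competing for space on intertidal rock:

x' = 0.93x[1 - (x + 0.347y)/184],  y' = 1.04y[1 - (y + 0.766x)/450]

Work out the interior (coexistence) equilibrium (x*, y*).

Setting both brackets to zero gives the nullclines x + 0.347y = 184 and 0.766x + y = 450.
Substituting y = 450 - 0.766x into the first: x(1 - 0.347·0.766) = 184 - 0.347·450.
So x* = 27.9/0.734 = 37.9, and then y* = 450 - 0.766·37.9 = 421.

x* ≈ 37.9, y* ≈ 421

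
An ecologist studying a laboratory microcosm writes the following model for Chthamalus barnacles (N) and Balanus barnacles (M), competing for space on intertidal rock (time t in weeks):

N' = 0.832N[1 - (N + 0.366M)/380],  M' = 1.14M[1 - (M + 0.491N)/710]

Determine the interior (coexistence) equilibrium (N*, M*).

N* ≈ 146, M* ≈ 638

Setting both brackets to zero gives the nullclines N + 0.366M = 380 and 0.491N + M = 710.
Substituting M = 710 - 0.491N into the first: N(1 - 0.366·0.491) = 380 - 0.366·710.
So N* = 120/0.82 = 146, and then M* = 710 - 0.491·146 = 638.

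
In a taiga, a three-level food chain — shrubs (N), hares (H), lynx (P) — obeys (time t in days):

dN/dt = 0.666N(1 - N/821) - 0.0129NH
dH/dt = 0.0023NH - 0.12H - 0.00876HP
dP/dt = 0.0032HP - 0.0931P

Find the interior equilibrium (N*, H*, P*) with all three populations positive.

From dP/dt = 0: 0.0032H* = 0.0931, so H* = 29.1.
From dN/dt = 0: 0.666(1 - N*/821) = 0.0129·29.1, giving N* = 821·(1 - 0.564) = 358.
From dH/dt = 0: 0.0023·358 - 0.12 = 0.00876P*, so P* = 0.704/0.00876 = 80.4.

N* ≈ 358, H* ≈ 29.1, P* ≈ 80.4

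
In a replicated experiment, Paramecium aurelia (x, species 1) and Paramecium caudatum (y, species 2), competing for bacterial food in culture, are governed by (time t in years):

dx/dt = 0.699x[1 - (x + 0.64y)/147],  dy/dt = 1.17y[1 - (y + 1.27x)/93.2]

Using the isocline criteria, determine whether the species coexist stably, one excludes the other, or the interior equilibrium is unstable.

Compare the nullcline intercepts: K1/α12 = 147/0.64 = 230 > K2 = 93.2; K2/α21 = 93.2/1.27 = 73.4 < K1 = 147.
Since the inequalities point opposite ways, species 1 can invade but species 2 cannot.

species 1 excludes species 2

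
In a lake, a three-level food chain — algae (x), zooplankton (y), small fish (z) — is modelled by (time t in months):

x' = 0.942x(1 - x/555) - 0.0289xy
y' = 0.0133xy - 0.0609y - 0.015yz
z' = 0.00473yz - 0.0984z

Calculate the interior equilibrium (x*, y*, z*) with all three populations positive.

From dz/dt = 0: 0.00473y* = 0.0984, so y* = 20.8.
From dx/dt = 0: 0.942(1 - x*/555) = 0.0289·20.8, giving x* = 555·(1 - 0.638) = 201.
From dy/dt = 0: 0.0133·201 - 0.0609 = 0.015z*, so z* = 2.61/0.015 = 174.

x* ≈ 201, y* ≈ 20.8, z* ≈ 174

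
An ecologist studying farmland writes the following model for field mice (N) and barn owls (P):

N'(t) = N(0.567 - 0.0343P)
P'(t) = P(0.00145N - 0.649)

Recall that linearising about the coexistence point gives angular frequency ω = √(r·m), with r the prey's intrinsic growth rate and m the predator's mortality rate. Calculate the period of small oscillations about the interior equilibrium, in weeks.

Here r = 0.567 and m = 0.649, so r·m = 0.368.
ω = √0.368 = 0.607 per week, hence T = 2π/ω ≈ 10.4 weeks.

T ≈ 10.4 weeks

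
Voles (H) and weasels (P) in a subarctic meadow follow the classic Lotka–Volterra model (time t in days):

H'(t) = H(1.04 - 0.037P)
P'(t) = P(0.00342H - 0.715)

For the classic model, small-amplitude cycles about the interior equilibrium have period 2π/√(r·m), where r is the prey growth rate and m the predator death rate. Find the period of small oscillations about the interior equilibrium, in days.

T ≈ 7.29 days

Here r = 1.04 and m = 0.715, so r·m = 0.744.
ω = √0.744 = 0.862 per day, hence T = 2π/ω ≈ 7.29 days.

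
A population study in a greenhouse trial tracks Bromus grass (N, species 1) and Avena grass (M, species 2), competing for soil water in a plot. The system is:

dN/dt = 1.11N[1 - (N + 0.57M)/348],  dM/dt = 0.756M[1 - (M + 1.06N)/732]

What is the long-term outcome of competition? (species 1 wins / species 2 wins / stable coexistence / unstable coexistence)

species 2 excludes species 1

Compare the nullcline intercepts: K1/α12 = 348/0.57 = 611 < K2 = 732; K2/α21 = 732/1.06 = 691 > K1 = 348.
Since the inequalities point opposite ways, species 2 can invade but species 1 cannot.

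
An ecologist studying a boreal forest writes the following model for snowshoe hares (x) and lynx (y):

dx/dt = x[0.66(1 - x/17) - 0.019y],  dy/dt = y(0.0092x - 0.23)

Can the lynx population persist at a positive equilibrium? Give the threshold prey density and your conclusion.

The predator equation gives dy/dt > 0 only when x > 0.23/0.0092 = 25.
Without the predator, x → K = 17. Since 17 < 25, the predator cannot invade.

Threshold x = 25; K < 25, so no, the predator goes extinct.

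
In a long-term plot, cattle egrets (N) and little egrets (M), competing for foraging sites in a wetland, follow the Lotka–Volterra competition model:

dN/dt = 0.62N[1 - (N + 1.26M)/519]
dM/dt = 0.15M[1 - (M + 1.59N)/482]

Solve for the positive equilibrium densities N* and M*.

N* ≈ 88, M* ≈ 342

Setting both brackets to zero gives the nullclines N + 1.26M = 519 and 1.59N + M = 482.
Substituting M = 482 - 1.59N into the first: N(1 - 1.26·1.59) = 519 - 1.26·482.
So N* = -88.3/-1 = 88, and then M* = 482 - 1.59·88 = 342.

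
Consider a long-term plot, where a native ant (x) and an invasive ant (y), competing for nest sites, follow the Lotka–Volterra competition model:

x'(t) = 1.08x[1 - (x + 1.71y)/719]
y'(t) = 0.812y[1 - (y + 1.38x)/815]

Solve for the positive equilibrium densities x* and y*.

Setting both brackets to zero gives the nullclines x + 1.71y = 719 and 1.38x + y = 815.
Substituting y = 815 - 1.38x into the first: x(1 - 1.71·1.38) = 719 - 1.71·815.
So x* = -675/-1.36 = 496, and then y* = 815 - 1.38·496 = 130.

x* ≈ 496, y* ≈ 130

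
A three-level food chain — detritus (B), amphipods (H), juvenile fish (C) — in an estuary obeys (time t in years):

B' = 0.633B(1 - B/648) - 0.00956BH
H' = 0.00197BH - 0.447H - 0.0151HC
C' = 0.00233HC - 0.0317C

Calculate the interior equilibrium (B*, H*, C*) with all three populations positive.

From dC/dt = 0: 0.00233H* = 0.0317, so H* = 13.6.
From dB/dt = 0: 0.633(1 - B*/648) = 0.00956·13.6, giving B* = 648·(1 - 0.205) = 515.
From dH/dt = 0: 0.00197·515 - 0.447 = 0.0151C*, so C* = 0.567/0.0151 = 37.6.

B* ≈ 515, H* ≈ 13.6, C* ≈ 37.6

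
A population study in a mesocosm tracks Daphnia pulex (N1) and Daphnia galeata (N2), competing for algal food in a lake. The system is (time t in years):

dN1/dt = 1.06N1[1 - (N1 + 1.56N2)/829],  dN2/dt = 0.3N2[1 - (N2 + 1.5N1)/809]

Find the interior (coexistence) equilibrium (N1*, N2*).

Setting both brackets to zero gives the nullclines N1 + 1.56N2 = 829 and 1.5N1 + N2 = 809.
Substituting N2 = 809 - 1.5N1 into the first: N1(1 - 1.56·1.5) = 829 - 1.56·809.
So N1* = -433/-1.34 = 323, and then N2* = 809 - 1.5·323 = 324.

N1* ≈ 323, N2* ≈ 324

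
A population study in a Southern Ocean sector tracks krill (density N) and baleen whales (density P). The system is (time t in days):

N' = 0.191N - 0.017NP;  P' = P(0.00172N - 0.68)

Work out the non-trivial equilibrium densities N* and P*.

Set dP/dt = 0 with P > 0: 0.00172N - 0.68 = 0, so N* = 0.68/0.00172 = 395.
Set dN/dt = 0 with N > 0: 0.191 - 0.017P = 0, so P* = 0.191/0.017 = 11.2.

N* ≈ 395, P* ≈ 11.2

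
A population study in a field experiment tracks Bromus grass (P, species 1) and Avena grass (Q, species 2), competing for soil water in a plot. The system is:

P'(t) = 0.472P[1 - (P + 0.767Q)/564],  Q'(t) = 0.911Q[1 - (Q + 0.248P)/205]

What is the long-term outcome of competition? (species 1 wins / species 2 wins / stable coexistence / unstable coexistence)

Compare the nullcline intercepts: K1/α12 = 564/0.767 = 735 > K2 = 205; K2/α21 = 205/0.248 = 827 > K1 = 564.
Since both inequalities hold, each species can invade when rare, so the interior equilibrium is stable.

stable coexistence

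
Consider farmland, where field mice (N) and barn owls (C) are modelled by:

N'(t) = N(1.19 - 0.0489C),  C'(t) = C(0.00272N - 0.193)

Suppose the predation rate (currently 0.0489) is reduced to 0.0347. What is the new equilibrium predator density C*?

C* ≈ 34.3

At the interior fixed point, setting dN/dt = 0 with N > 0 fixes C* = (prey growth rate)/(NC coefficient) — independent of the other coefficients.
With the change, C* = 1.19/0.0347 = 34.3; it rises from 24.3.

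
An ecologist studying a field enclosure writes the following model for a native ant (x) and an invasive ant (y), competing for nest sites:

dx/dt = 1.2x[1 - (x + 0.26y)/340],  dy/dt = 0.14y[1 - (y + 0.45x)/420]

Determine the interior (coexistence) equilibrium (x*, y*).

Setting both brackets to zero gives the nullclines x + 0.26y = 340 and 0.45x + y = 420.
Substituting y = 420 - 0.45x into the first: x(1 - 0.26·0.45) = 340 - 0.26·420.
So x* = 231/0.883 = 261, and then y* = 420 - 0.45·261 = 302.

x* ≈ 261, y* ≈ 302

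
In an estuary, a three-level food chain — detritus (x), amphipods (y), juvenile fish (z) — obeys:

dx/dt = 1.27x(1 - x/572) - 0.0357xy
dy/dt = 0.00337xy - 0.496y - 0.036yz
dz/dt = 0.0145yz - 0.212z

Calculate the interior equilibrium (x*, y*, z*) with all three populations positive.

From dz/dt = 0: 0.0145y* = 0.212, so y* = 14.6.
From dx/dt = 0: 1.27(1 - x*/572) = 0.0357·14.6, giving x* = 572·(1 - 0.411) = 337.
From dy/dt = 0: 0.00337·337 - 0.496 = 0.036z*, so z* = 0.639/0.036 = 17.8.

x* ≈ 337, y* ≈ 14.6, z* ≈ 17.8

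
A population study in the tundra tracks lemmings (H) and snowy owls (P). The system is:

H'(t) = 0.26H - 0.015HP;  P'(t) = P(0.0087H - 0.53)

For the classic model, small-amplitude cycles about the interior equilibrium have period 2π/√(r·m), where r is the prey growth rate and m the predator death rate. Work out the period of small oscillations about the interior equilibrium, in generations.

Here r = 0.26 and m = 0.53, so r·m = 0.138.
ω = √0.138 = 0.371 per generation, hence T = 2π/ω ≈ 16.9 generations.

T ≈ 16.9 generations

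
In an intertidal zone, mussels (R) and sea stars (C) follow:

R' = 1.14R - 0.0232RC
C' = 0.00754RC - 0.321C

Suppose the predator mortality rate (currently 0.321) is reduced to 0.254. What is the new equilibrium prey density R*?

R* ≈ 33.7

At the interior fixed point, setting dC/dt = 0 with C > 0 fixes R* = (predator death rate)/(RC coefficient) — independent of the other coefficients.
With the change, R* = 0.254/0.00754 = 33.7; it falls from 42.6.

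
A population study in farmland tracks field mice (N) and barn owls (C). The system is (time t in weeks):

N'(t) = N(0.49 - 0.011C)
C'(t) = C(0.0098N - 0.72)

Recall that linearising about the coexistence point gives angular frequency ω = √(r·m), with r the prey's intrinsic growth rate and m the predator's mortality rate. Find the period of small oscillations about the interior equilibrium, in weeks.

T ≈ 10.6 weeks

Here r = 0.49 and m = 0.72, so r·m = 0.353.
ω = √0.353 = 0.594 per week, hence T = 2π/ω ≈ 10.6 weeks.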